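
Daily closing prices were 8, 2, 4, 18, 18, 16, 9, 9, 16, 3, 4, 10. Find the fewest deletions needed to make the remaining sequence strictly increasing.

Fewest deletions = n − (longest strictly increasing subsequence).
Patience tails:
8 → extends → [8]
2 → replaces 8 → [2]
4 → extends → [2, 4]
18 → extends → [2, 4, 18]
18 → already a tail → [2, 4, 18]
16 → replaces 18 → [2, 4, 16]
9 → replaces 16 → [2, 4, 9]
9 → already a tail → [2, 4, 9]
16 → extends → [2, 4, 9, 16]
3 → replaces 4 → [2, 3, 9, 16]
4 → replaces 9 → [2, 3, 4, 16]
10 → replaces 16 → [2, 3, 4, 10]
Longest strictly increasing subsequence has length 4, so deletions = 12 − 4 = 8.

8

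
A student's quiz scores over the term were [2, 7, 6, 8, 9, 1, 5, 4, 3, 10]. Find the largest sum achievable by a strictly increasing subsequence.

36

Let S[i] be the best sum of a strictly increasing subsequence ending at i:
i:      1  2  3  4  5  6  7  8  9 10
a[i]:   2  7  6  8  9  1  5  4  3 10
S:      2  9  8 17 26  1  7  6  5 36
Maximum is 36 (e.g. 2 + 7 + 8 + 9 + 10).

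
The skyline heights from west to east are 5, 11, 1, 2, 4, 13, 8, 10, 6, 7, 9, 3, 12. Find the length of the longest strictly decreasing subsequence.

4

Let dp[i] be the longest strictly decreasing subsequence ending at i:
i:      1  2  3  4  5  6  7  8  9 10 11 12 13
a[i]:   5 11  1  2  4 13  8 10  6  7  9  3 12
dp:     1  1  2  2  2  1  2  2  3  3  3  4  2
Maximum is 4.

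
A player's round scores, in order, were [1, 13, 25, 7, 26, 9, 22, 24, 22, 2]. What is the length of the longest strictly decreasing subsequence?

Negate each value so 'decreasing' becomes 'increasing', then run patience tails on the negated sequence:
-1 → extends → [-1]
-13 → replaces -1 → [-13]
-25 → replaces -13 → [-25]
-7 → extends → [-25, -7]
-26 → replaces -25 → [-26, -7]
-9 → replaces -7 → [-26, -9]
-22 → replaces -9 → [-26, -22]
-24 → replaces -22 → [-26, -24]
-22 → extends → [-26, -24, -22]
-2 → extends → [-26, -24, -22, -2]
Four tails, so the longest strictly decreasing subsequence of the original has length 4.

4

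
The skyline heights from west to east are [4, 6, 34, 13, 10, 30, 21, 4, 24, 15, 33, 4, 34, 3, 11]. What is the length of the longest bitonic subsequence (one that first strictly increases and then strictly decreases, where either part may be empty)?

8

inc[i] = longest strictly increasing subsequence ending at i; dec[i] = longest strictly decreasing subsequence starting at i:
i:      1  2  3  4  5  6  7  8  9 10 11 12 13 14 15
a[i]:   4  6 34 13 10 30 21  4 24 15 33  4 34  3 11
inc:    1  2  3  3  3  4  4  1  5  4  6  1  7  1  4
dec:    2  3  6  4  3  5  4  2  4  3  3  2  2  1  1
Best peak at i=3 (value 34): inc=3, dec=6, length 3+6−1 = 8.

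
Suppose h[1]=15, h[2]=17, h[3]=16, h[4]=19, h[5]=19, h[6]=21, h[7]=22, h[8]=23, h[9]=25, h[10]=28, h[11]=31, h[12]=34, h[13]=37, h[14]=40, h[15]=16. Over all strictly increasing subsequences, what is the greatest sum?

Let S[i] be the best sum of a strictly increasing subsequence ending at i:
i:       1   2   3   4   5   6   7   8   9  10  11  12  13  14  15
h[i]:   15  17  16  19  19  21  22  23  25  28  31  34  37  40  16
S:      15  32  31  51  51  72  94 117 142 170 201 235 272 312  31
Maximum is 312 (e.g. 15 + 17 + 19 + 21 + 22 + 23 + 25 + 28 + 31 + 34 + 37 + 40).

312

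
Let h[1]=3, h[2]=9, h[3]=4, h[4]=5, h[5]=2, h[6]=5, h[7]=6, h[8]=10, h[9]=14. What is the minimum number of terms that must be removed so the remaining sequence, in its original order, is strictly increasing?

3

Fewest deletions = n − (longest strictly increasing subsequence).
Patience tails:
3 → extends → [3]
9 → extends → [3, 9]
4 → replaces 9 → [3, 4]
5 → extends → [3, 4, 5]
2 → replaces 3 → [2, 4, 5]
5 → already a tail → [2, 4, 5]
6 → extends → [2, 4, 5, 6]
10 → extends → [2, 4, 5, 6, 10]
14 → extends → [2, 4, 5, 6, 10, 14]
Longest strictly increasing subsequence has length 6, so deletions = 9 − 6 = 3.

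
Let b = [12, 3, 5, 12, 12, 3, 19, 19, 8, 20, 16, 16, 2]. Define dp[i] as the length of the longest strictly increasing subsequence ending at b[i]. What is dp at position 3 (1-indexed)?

dp[i] = 1 + max{dp[j] : j<i, b[j]<b[i]} (or 1 if no such j):
i:      1  2  3  4  5  6  7  8  9 10 11 12 13
b[i]:  12  3  5 12 12  3 19 19  8 20 16 16  2
dp:     1  1  2  3  3  1  4  4  3  5  4  4  1
At index 3 the value is 2.

2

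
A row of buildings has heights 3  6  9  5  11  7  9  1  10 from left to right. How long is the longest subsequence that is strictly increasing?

5

Track the smallest tail for each achievable length (strict):
3 → extends → [3]
6 → extends → [3, 6]
9 → extends → [3, 6, 9]
5 → replaces 6 → [3, 5, 9]
11 → extends → [3, 5, 9, 11]
7 → replaces 9 → [3, 5, 7, 11]
9 → replaces 11 → [3, 5, 7, 9]
1 → replaces 3 → [1, 5, 7, 9]
10 → extends → [1, 5, 7, 9, 10]
Five tails, so the longest strictly increasing subsequence has length 5 (e.g. 3, 6, 7, 9, 10).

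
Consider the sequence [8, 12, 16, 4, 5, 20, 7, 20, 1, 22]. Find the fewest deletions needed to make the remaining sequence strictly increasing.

Fewest deletions = n − (longest strictly increasing subsequence).
Patience tails:
8 → extends → [8]
12 → extends → [8, 12]
16 → extends → [8, 12, 16]
4 → replaces 8 → [4, 12, 16]
5 → replaces 12 → [4, 5, 16]
20 → extends → [4, 5, 16, 20]
7 → replaces 16 → [4, 5, 7, 20]
20 → already a tail → [4, 5, 7, 20]
1 → replaces 4 → [1, 5, 7, 20]
22 → extends → [1, 5, 7, 20, 22]
Longest strictly increasing subsequence has length 5, so deletions = 10 − 5 = 5.

5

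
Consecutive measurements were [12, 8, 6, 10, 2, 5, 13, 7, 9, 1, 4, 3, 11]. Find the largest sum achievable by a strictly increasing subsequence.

Let S[i] be the best sum of a strictly increasing subsequence ending at i:
i:      1  2  3  4  5  6  7  8  9 10 11 12 13
a[i]:  12  8  6 10  2  5 13  7  9  1  4  3 11
S:     12  8  6 18  2  7 31 14 23  1  6  5 34
Maximum is 34 (e.g. 2 + 5 + 7 + 9 + 11).

34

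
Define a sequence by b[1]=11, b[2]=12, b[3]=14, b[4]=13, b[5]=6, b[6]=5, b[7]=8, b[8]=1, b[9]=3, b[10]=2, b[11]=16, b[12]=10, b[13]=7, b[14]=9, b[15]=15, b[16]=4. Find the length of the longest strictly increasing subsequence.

5

Let dp[i] be the length of the longest such subsequence ending at index i:
i:      1  2  3  4  5  6  7  8  9 10 11 12 13 14 15 16
b[i]:  11 12 14 13  6  5  8  1  3  2 16 10  7  9 15  4
dp:     1  2  3  3  1  1  2  1  2  2  4  3  3  4  5  3
Maximum dp value is 5.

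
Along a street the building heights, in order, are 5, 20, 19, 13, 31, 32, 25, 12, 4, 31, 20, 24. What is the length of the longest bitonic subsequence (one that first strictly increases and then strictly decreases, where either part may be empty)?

inc[i] = longest strictly increasing subsequence ending at i; dec[i] = longest strictly decreasing subsequence starting at i:
i:      1  2  3  4  5  6  7  8  9 10 11 12
a[i]:   5 20 19 13 31 32 25 12  4 31 20 24
inc:    1  2  2  2  3  4  3  2  1  4  3  4
dec:    2  5  4  3  4  4  3  2  1  2  1  1
Best peak at i=6 (value 32): inc=4, dec=4, length 4+4−1 = 7.

7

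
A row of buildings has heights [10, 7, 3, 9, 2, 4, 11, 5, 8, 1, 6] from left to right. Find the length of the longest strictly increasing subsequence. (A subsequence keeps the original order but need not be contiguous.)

Let dp[i] be the length of the longest such subsequence ending at index i:
i:      1  2  3  4  5  6  7  8  9 10 11
a[i]:  10  7  3  9  2  4 11  5  8  1  6
dp:     1  1  1  2  1  2  3  3  4  1  4
Maximum dp value is 4.

4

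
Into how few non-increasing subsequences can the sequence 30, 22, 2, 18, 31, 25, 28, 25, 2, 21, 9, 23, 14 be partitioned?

4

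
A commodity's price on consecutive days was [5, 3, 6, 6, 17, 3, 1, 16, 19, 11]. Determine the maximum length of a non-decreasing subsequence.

5

Let dp[i] be the length of the longest such subsequence ending at index i:
i:      1  2  3  4  5  6  7  8  9 10
a[i]:   5  3  6  6 17  3  1 16 19 11
dp:     1  1  2  3  4  2  1  4  5  4
Maximum dp value is 5.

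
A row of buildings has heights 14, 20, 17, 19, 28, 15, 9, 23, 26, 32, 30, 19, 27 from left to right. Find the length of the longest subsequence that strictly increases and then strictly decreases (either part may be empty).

8

inc[i] = longest strictly increasing subsequence ending at i; dec[i] = longest strictly decreasing subsequence starting at i:
i:      1  2  3  4  5  6  7  8  9 10 11 12 13
a[i]:  14 20 17 19 28 15  9 23 26 32 30 19 27
inc:    1  2  2  3  4  2  1  4  5  6  6  3  6
dec:    2  4  3  3  3  2  1  2  2  3  2  1  1
Best peak at i=10 (value 32): inc=6, dec=3, length 6+3−1 = 8.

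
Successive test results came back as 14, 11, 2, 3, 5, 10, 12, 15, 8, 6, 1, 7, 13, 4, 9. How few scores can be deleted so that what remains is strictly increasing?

9

Fewest deletions = n − (longest strictly increasing subsequence).
Patience tails:
14 → extends → [14]
11 → replaces 14 → [11]
2 → replaces 11 → [2]
3 → extends → [2, 3]
5 → extends → [2, 3, 5]
10 → extends → [2, 3, 5, 10]
12 → extends → [2, 3, 5, 10, 12]
15 → extends → [2, 3, 5, 10, 12, 15]
8 → replaces 10 → [2, 3, 5, 8, 12, 15]
6 → replaces 8 → [2, 3, 5, 6, 12, 15]
1 → replaces 2 → [1, 3, 5, 6, 12, 15]
7 → replaces 12 → [1, 3, 5, 6, 7, 15]
13 → replaces 15 → [1, 3, 5, 6, 7, 13]
4 → replaces 5 → [1, 3, 4, 6, 7, 13]
9 → replaces 13 → [1, 3, 4, 6, 7, 9]
Longest strictly increasing subsequence has length 6, so deletions = 15 − 6 = 9.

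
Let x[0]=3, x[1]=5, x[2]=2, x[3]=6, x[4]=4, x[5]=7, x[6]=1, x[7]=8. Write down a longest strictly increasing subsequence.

3, 5, 6, 7, 8

Patience tails give the LIS length; then backtrack through the dp parents:
3 → extends → [3]
5 → extends → [3, 5]
2 → replaces 3 → [2, 5]
6 → extends → [2, 5, 6]
4 → replaces 5 → [2, 4, 6]
7 → extends → [2, 4, 6, 7]
1 → replaces 2 → [1, 4, 6, 7]
8 → extends → [1, 4, 6, 7, 8]
Length 5; one witness is 3, 5, 6, 7, 8.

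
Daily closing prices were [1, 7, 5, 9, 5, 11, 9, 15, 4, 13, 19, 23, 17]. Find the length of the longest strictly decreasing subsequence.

Negate each value so 'decreasing' becomes 'increasing', then run patience tails on the negated sequence:
-1 → extends → [-1]
-7 → replaces -1 → [-7]
-5 → extends → [-7, -5]
-9 → replaces -7 → [-9, -5]
-5 → already a tail → [-9, -5]
-11 → replaces -9 → [-11, -5]
-9 → replaces -5 → [-11, -9]
-15 → replaces -11 → [-15, -9]
-4 → extends → [-15, -9, -4]
-13 → replaces -9 → [-15, -13, -4]
-19 → replaces -15 → [-19, -13, -4]
-23 → replaces -19 → [-23, -13, -4]
-17 → replaces -13 → [-23, -17, -4]
Three tails, so the longest strictly decreasing subsequence of the original has length 3.

3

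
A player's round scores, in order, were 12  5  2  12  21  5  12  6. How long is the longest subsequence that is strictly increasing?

Track the smallest tail for each achievable length (strict):
12 → extends → [12]
5 → replaces 12 → [5]
2 → replaces 5 → [2]
12 → extends → [2, 12]
21 → extends → [2, 12, 21]
5 → replaces 12 → [2, 5, 21]
12 → replaces 21 → [2, 5, 12]
6 → replaces 12 → [2, 5, 6]
Three tails, so the longest strictly increasing subsequence has length 3 (e.g. 5, 12, 21).

3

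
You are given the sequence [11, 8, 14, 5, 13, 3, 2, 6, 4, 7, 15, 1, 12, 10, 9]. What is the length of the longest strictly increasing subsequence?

Let dp[i] be the length of the longest such subsequence ending at index i:
i:      1  2  3  4  5  6  7  8  9 10 11 12 13 14 15
a[i]:  11  8 14  5 13  3  2  6  4  7 15  1 12 10  9
dp:     1  1  2  1  2  1  1  2  2  3  4  1  4  4  4
Maximum dp value is 4.

4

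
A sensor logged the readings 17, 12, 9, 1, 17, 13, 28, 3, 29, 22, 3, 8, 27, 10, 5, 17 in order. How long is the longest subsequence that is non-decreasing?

Track the smallest tail for each achievable length (allowing ties):
17 → extends → [17]
12 → replaces 17 → [12]
9 → replaces 12 → [9]
1 → replaces 9 → [1]
17 → extends → [1, 17]
13 → replaces 17 → [1, 13]
28 → extends → [1, 13, 28]
3 → replaces 13 → [1, 3, 28]
29 → extends → [1, 3, 28, 29]
22 → replaces 28 → [1, 3, 22, 29]
3 → replaces 22 → [1, 3, 3, 29]
8 → replaces 29 → [1, 3, 3, 8]
27 → extends → [1, 3, 3, 8, 27]
10 → replaces 27 → [1, 3, 3, 8, 10]
5 → replaces 8 → [1, 3, 3, 5, 10]
17 → extends → [1, 3, 3, 5, 10, 17]
Six tails, so the longest non-decreasing subsequence has length 6 (e.g. 1, 3, 3, 8, 10, 17).

6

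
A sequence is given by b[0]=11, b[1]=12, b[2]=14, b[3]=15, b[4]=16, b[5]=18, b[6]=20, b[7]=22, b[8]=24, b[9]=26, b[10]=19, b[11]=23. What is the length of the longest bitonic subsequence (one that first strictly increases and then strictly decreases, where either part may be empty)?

inc[i] = longest strictly increasing subsequence ending at i; dec[i] = longest strictly decreasing subsequence starting at i:
i:      0  1  2  3  4  5  6  7  8  9 10 11
b[i]:  11 12 14 15 16 18 20 22 24 26 19 23
inc:    1  2  3  4  5  6  7  8  9 10  7  9
dec:    1  1  1  1  1  1  2  2  2  2  1  1
Best peak at i=9 (value 26): inc=10, dec=2, length 10+2−1 = 11.

11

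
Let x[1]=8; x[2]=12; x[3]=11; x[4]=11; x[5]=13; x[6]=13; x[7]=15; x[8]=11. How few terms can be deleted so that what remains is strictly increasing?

Fewest deletions = n − (longest strictly increasing subsequence).
i:      1  2  3  4  5  6  7  8
x[i]:   8 12 11 11 13 13 15 11
dp:     1  2  2  2  3  3  4  2
max dp = 4, so deletions = 8 − 4 = 4.

4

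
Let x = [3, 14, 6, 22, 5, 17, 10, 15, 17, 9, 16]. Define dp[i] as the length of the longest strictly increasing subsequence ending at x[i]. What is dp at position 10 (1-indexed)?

dp[i] = 1 + max{dp[j] : j<i, x[j]<x[i]} (or 1 if no such j):
i:      1  2  3  4  5  6  7  8  9 10 11
x[i]:   3 14  6 22  5 17 10 15 17  9 16
dp:     1  2  2  3  2  3  3  4  5  3  5
At index 10 the value is 3.

3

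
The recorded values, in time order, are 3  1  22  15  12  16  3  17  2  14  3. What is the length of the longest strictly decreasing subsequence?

Let dp[i] be the longest strictly decreasing subsequence ending at i:
i:      1  2  3  4  5  6  7  8  9 10 11
a[i]:   3  1 22 15 12 16  3 17  2 14  3
dp:     1  2  1  2  3  2  4  2  5  3  4
Maximum is 5.

5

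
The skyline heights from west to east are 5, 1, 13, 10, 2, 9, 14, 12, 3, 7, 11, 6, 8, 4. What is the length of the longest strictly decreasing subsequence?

Negate each value so 'decreasing' becomes 'increasing', then run patience tails on the negated sequence:
-5 → extends → [-5]
-1 → extends → [-5, -1]
-13 → replaces -5 → [-13, -1]
-10 → replaces -1 → [-13, -10]
-2 → extends → [-13, -10, -2]
-9 → replaces -2 → [-13, -10, -9]
-14 → replaces -13 → [-14, -10, -9]
-12 → replaces -10 → [-14, -12, -9]
-3 → extends → [-14, -12, -9, -3]
-7 → replaces -3 → [-14, -12, -9, -7]
-11 → replaces -9 → [-14, -12, -11, -7]
-6 → extends → [-14, -12, -11, -7, -6]
-8 → replaces -7 → [-14, -12, -11, -8, -6]
-4 → extends → [-14, -12, -11, -8, -6, -4]
Six tails, so the longest strictly decreasing subsequence of the original has length 6.

6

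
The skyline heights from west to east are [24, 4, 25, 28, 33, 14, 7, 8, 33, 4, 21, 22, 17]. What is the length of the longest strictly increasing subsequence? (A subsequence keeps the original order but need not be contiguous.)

5

Track the smallest tail for each achievable length (strict):
24 → extends → [24]
4 → replaces 24 → [4]
25 → extends → [4, 25]
28 → extends → [4, 25, 28]
33 → extends → [4, 25, 28, 33]
14 → replaces 25 → [4, 14, 28, 33]
7 → replaces 14 → [4, 7, 28, 33]
8 → replaces 28 → [4, 7, 8, 33]
33 → already a tail → [4, 7, 8, 33]
4 → already a tail → [4, 7, 8, 33]
21 → replaces 33 → [4, 7, 8, 21]
22 → extends → [4, 7, 8, 21, 22]
17 → replaces 21 → [4, 7, 8, 17, 22]
Five tails, so the longest strictly increasing subsequence has length 5 (e.g. 4, 7, 8, 21, 22).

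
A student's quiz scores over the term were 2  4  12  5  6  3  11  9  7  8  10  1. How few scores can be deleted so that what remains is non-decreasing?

Fewest deletions = n − (longest non-decreasing subsequence).
Patience tails:
2 → extends → [2]
4 → extends → [2, 4]
12 → extends → [2, 4, 12]
5 → replaces 12 → [2, 4, 5]
6 → extends → [2, 4, 5, 6]
3 → replaces 4 → [2, 3, 5, 6]
11 → extends → [2, 3, 5, 6, 11]
9 → replaces 11 → [2, 3, 5, 6, 9]
7 → replaces 9 → [2, 3, 5, 6, 7]
8 → extends → [2, 3, 5, 6, 7, 8]
10 → extends → [2, 3, 5, 6, 7, 8, 10]
1 → replaces 2 → [1, 3, 5, 6, 7, 8, 10]
Longest non-decreasing subsequence has length 7, so deletions = 12 − 7 = 5.

5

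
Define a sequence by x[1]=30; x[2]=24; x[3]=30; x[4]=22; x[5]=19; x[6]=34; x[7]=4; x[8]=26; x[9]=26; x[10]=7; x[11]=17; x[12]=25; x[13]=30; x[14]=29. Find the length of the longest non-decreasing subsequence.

5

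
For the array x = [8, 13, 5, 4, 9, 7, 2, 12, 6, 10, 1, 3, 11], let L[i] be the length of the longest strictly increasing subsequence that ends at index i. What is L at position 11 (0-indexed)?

dp[i] = 1 + max{dp[j] : j<i, x[j]<x[i]} (or 1 if no such j):
i:      0  1  2  3  4  5  6  7  8  9 10 11 12
x[i]:   8 13  5  4  9  7  2 12  6 10  1  3 11
dp:     1  2  1  1  2  2  1  3  2  3  1  2  4
At index 11 the value is 2.

2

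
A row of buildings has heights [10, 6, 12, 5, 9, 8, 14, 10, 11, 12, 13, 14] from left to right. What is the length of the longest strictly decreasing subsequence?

3

Negate each value so 'decreasing' becomes 'increasing', then run patience tails on the negated sequence:
-10 → extends → [-10]
-6 → extends → [-10, -6]
-12 → replaces -10 → [-12, -6]
-5 → extends → [-12, -6, -5]
-9 → replaces -6 → [-12, -9, -5]
-8 → replaces -5 → [-12, -9, -8]
-14 → replaces -12 → [-14, -9, -8]
-10 → replaces -9 → [-14, -10, -8]
-11 → replaces -10 → [-14, -11, -8]
-12 → replaces -11 → [-14, -12, -8]
-13 → replaces -12 → [-14, -13, -8]
-14 → already a tail → [-14, -13, -8]
Three tails, so the longest strictly decreasing subsequence of the original has length 3.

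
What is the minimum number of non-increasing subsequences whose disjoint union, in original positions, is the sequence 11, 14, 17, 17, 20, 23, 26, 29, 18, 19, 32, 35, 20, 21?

9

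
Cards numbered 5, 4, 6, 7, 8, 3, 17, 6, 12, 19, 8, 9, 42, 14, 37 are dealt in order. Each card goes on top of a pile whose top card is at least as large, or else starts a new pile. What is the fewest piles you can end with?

7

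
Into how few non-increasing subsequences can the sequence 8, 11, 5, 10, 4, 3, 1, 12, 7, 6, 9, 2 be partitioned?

Place each on the leftmost legal pile:
8 → new pile 1 (tops now [8])
11 → new pile 2 (tops now [8, 11])
5 → pile 1 (tops now [5, 11])
10 → pile 2 (tops now [5, 10])
4 → pile 1 (tops now [4, 10])
3 → pile 1 (tops now [3, 10])
1 → pile 1 (tops now [1, 10])
12 → new pile 3 (tops now [1, 10, 12])
7 → pile 2 (tops now [1, 7, 12])
6 → pile 2 (tops now [1, 6, 12])
9 → pile 3 (tops now [1, 6, 9])
2 → pile 2 (tops now [1, 2, 9])
Three piles.

3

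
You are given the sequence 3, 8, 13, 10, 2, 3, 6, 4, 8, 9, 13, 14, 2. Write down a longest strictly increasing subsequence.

2, 3, 6, 8, 9, 13, 14

Patience tails give the LIS length; then backtrack through the dp parents:
3 → extends → [3]
8 → extends → [3, 8]
13 → extends → [3, 8, 13]
10 → replaces 13 → [3, 8, 10]
2 → replaces 3 → [2, 8, 10]
3 → replaces 8 → [2, 3, 10]
6 → replaces 10 → [2, 3, 6]
4 → replaces 6 → [2, 3, 4]
8 → extends → [2, 3, 4, 8]
9 → extends → [2, 3, 4, 8, 9]
13 → extends → [2, 3, 4, 8, 9, 13]
14 → extends → [2, 3, 4, 8, 9, 13, 14]
2 → already a tail → [2, 3, 4, 8, 9, 13, 14]
Length 7; one witness is 2, 3, 6, 8, 9, 13, 14.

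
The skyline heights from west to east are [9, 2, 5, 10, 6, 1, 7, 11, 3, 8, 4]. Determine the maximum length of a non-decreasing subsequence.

5

Let dp[i] be the length of the longest such subsequence ending at index i:
i:      1  2  3  4  5  6  7  8  9 10 11
a[i]:   9  2  5 10  6  1  7 11  3  8  4
dp:     1  1  2  3  3  1  4  5  2  5  3
Maximum dp value is 5.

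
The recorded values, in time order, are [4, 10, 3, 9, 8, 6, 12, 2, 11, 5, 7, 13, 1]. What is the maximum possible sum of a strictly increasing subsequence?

Let S[i] be the best sum of a strictly increasing subsequence ending at i:
i:      1  2  3  4  5  6  7  8  9 10 11 12 13
a[i]:   4 10  3  9  8  6 12  2 11  5  7 13  1
S:      4 14  3 13 12 10 26  2 25  9 17 39  1
Maximum is 39 (e.g. 4 + 10 + 12 + 13).

39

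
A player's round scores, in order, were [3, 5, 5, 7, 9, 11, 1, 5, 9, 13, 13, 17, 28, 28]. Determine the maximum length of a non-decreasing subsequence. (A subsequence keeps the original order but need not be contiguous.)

Let dp[i] be the length of the longest such subsequence ending at index i:
i:      1  2  3  4  5  6  7  8  9 10 11 12 13 14
a[i]:   3  5  5  7  9 11  1  5  9 13 13 17 28 28
dp:     1  2  3  4  5  6  1  4  6  7  8  9 10 11
Maximum dp value is 11.

11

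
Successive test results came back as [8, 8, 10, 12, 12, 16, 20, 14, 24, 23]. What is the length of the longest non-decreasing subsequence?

Track the smallest tail for each achievable length (allowing ties):
8 → extends → [8]
8 → extends → [8, 8]
10 → extends → [8, 8, 10]
12 → extends → [8, 8, 10, 12]
12 → extends → [8, 8, 10, 12, 12]
16 → extends → [8, 8, 10, 12, 12, 16]
20 → extends → [8, 8, 10, 12, 12, 16, 20]
14 → replaces 16 → [8, 8, 10, 12, 12, 14, 20]
24 → extends → [8, 8, 10, 12, 12, 14, 20, 24]
23 → replaces 24 → [8, 8, 10, 12, 12, 14, 20, 23]
Eight tails, so the longest non-decreasing subsequence has length 8 (e.g. 8, 8, 10, 12, 12, 16, 20, 24).

8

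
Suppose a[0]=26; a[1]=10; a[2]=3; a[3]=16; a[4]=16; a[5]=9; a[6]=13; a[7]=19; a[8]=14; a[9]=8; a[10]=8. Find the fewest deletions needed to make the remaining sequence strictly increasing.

7

Fewest deletions = n − (longest strictly increasing subsequence).
i:      0  1  2  3  4  5  6  7  8  9 10
a[i]:  26 10  3 16 16  9 13 19 14  8  8
dp:     1  1  1  2  2  2  3  4  4  2  2
max dp = 4, so deletions = 11 − 4 = 7.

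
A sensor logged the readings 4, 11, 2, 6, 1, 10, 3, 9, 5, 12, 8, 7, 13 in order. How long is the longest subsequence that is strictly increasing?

5

Let dp[i] be the length of the longest such subsequence ending at index i:
i:      1  2  3  4  5  6  7  8  9 10 11 12 13
a[i]:   4 11  2  6  1 10  3  9  5 12  8  7 13
dp:     1  2  1  2  1  3  2  3  3  4  4  4  5
Maximum dp value is 5.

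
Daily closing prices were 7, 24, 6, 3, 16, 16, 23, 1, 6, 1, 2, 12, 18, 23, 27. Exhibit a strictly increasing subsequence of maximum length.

3, 6, 12, 18, 23, 27

Patience tails give the LIS length; then backtrack through the dp parents:
7 → extends → [7]
24 → extends → [7, 24]
6 → replaces 7 → [6, 24]
3 → replaces 6 → [3, 24]
16 → replaces 24 → [3, 16]
16 → already a tail → [3, 16]
23 → extends → [3, 16, 23]
1 → replaces 3 → [1, 16, 23]
6 → replaces 16 → [1, 6, 23]
1 → already a tail → [1, 6, 23]
2 → replaces 6 → [1, 2, 23]
12 → replaces 23 → [1, 2, 12]
18 → extends → [1, 2, 12, 18]
23 → extends → [1, 2, 12, 18, 23]
27 → extends → [1, 2, 12, 18, 23, 27]
Length 6; one witness is 3, 6, 12, 18, 23, 27.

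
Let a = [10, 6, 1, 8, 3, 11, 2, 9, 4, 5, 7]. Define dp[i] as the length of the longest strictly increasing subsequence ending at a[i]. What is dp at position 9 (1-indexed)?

dp[i] = 1 + max{dp[j] : j<i, a[j]<a[i]} (or 1 if no such j):
i:      1  2  3  4  5  6  7  8  9 10 11
a[i]:  10  6  1  8  3 11  2  9  4  5  7
dp:     1  1  1  2  2  3  2  3  3  4  5
At index 9 the value is 3.

3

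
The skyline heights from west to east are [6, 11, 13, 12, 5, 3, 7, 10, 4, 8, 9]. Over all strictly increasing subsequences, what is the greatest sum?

30

Let S[i] be the best sum of a strictly increasing subsequence ending at i:
i:      1  2  3  4  5  6  7  8  9 10 11
a[i]:   6 11 13 12  5  3  7 10  4  8  9
S:      6 17 30 29  5  3 13 23  7 21 30
Maximum is 30 (e.g. 6 + 11 + 13).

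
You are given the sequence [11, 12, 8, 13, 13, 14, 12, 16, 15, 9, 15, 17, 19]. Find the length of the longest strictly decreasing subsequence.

3

Let dp[i] be the longest strictly decreasing subsequence ending at i:
i:      1  2  3  4  5  6  7  8  9 10 11 12 13
a[i]:  11 12  8 13 13 14 12 16 15  9 15 17 19
dp:     1  1  2  1  1  1  2  1  2  3  2  1  1
Maximum is 3.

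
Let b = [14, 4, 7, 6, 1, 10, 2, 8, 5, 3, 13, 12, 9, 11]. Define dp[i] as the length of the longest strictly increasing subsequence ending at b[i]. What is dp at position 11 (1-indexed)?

4

dp[i] = 1 + max{dp[j] : j<i, b[j]<b[i]} (or 1 if no such j):
i:      1  2  3  4  5  6  7  8  9 10 11 12 13 14
b[i]:  14  4  7  6  1 10  2  8  5  3 13 12  9 11
dp:     1  1  2  2  1  3  2  3  3  3  4  4  4  5
At index 11 the value is 4.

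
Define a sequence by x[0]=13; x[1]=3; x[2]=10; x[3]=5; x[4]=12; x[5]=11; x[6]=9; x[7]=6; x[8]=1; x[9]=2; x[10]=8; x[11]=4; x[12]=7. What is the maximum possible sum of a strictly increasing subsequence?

Let S[i] be the best sum of a strictly increasing subsequence ending at i:
i:      0  1  2  3  4  5  6  7  8  9 10 11 12
x[i]:  13  3 10  5 12 11  9  6  1  2  8  4  7
S:     13  3 13  8 25 24 17 14  1  3 22  7 21
Maximum is 25 (e.g. 3 + 10 + 12).

25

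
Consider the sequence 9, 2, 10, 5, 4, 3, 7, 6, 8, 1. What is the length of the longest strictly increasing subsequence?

Track the smallest tail for each achievable length (strict):
9 → extends → [9]
2 → replaces 9 → [2]
10 → extends → [2, 10]
5 → replaces 10 → [2, 5]
4 → replaces 5 → [2, 4]
3 → replaces 4 → [2, 3]
7 → extends → [2, 3, 7]
6 → replaces 7 → [2, 3, 6]
8 → extends → [2, 3, 6, 8]
1 → replaces 2 → [1, 3, 6, 8]
Four tails, so the longest strictly increasing subsequence has length 4 (e.g. 2, 5, 7, 8).

4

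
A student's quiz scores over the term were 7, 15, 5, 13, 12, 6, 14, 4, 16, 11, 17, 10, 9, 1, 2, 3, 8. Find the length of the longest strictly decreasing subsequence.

7

Let dp[i] be the longest strictly decreasing subsequence ending at i:
i:      1  2  3  4  5  6  7  8  9 10 11 12 13 14 15 16 17
a[i]:   7 15  5 13 12  6 14  4 16 11 17 10  9  1  2  3  8
dp:     1  1  2  2  3  4  2  5  1  4  1  5  6  7  7  7  7
Maximum is 7.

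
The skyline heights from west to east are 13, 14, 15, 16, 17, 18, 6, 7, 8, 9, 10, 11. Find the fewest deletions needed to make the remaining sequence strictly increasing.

Fewest deletions = n − (longest strictly increasing subsequence).
Patience tails:
13 → extends → [13]
14 → extends → [13, 14]
15 → extends → [13, 14, 15]
16 → extends → [13, 14, 15, 16]
17 → extends → [13, 14, 15, 16, 17]
18 → extends → [13, 14, 15, 16, 17, 18]
6 → replaces 13 → [6, 14, 15, 16, 17, 18]
7 → replaces 14 → [6, 7, 15, 16, 17, 18]
8 → replaces 15 → [6, 7, 8, 16, 17, 18]
9 → replaces 16 → [6, 7, 8, 9, 17, 18]
10 → replaces 17 → [6, 7, 8, 9, 10, 18]
11 → replaces 18 → [6, 7, 8, 9, 10, 11]
Longest strictly increasing subsequence has length 6, so deletions = 12 − 6 = 6.

6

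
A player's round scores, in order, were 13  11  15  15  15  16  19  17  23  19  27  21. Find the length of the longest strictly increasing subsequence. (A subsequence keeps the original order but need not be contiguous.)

6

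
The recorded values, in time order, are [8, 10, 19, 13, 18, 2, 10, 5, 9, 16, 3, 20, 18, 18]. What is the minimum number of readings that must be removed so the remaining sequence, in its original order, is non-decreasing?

Fewest deletions = n − (longest non-decreasing subsequence).
i:      1  2  3  4  5  6  7  8  9 10 11 12 13 14
a[i]:   8 10 19 13 18  2 10  5  9 16  3 20 18 18
dp:     1  2  3  3  4  1  3  2  3  4  2  5  5  6
max dp = 6, so deletions = 14 − 6 = 8.

8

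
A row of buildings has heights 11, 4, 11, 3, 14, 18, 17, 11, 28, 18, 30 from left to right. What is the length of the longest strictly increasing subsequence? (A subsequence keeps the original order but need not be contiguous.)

6

Track the smallest tail for each achievable length (strict):
11 → extends → [11]
4 → replaces 11 → [4]
11 → extends → [4, 11]
3 → replaces 4 → [3, 11]
14 → extends → [3, 11, 14]
18 → extends → [3, 11, 14, 18]
17 → replaces 18 → [3, 11, 14, 17]
11 → already a tail → [3, 11, 14, 17]
28 → extends → [3, 11, 14, 17, 28]
18 → replaces 28 → [3, 11, 14, 17, 18]
30 → extends → [3, 11, 14, 17, 18, 30]
Six tails, so the longest strictly increasing subsequence has length 6 (e.g. 4, 11, 14, 18, 28, 30).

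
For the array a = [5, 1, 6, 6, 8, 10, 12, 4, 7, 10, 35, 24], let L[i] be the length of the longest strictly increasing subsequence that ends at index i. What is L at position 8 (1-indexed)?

2

dp[i] = 1 + max{dp[j] : j<i, a[j]<a[i]} (or 1 if no such j):
i:      1  2  3  4  5  6  7  8  9 10 11 12
a[i]:   5  1  6  6  8 10 12  4  7 10 35 24
dp:     1  1  2  2  3  4  5  2  3  4  6  6
At index 8 the value is 2.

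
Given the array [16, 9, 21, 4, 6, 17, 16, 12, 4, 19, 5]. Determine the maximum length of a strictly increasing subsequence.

Let dp[i] be the length of the longest such subsequence ending at index i:
i:      1  2  3  4  5  6  7  8  9 10 11
a[i]:  16  9 21  4  6 17 16 12  4 19  5
dp:     1  1  2  1  2  3  3  3  1  4  2
Maximum dp value is 4.

4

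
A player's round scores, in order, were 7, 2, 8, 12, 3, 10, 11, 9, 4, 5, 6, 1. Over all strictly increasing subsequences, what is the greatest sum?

36

Let S[i] be the best sum of a strictly increasing subsequence ending at i:
i:      1  2  3  4  5  6  7  8  9 10 11 12
a[i]:   7  2  8 12  3 10 11  9  4  5  6  1
S:      7  2 15 27  5 25 36 24  9 14 20  1
Maximum is 36 (e.g. 7 + 8 + 10 + 11).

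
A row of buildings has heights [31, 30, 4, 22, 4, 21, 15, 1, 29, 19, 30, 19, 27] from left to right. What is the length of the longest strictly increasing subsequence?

4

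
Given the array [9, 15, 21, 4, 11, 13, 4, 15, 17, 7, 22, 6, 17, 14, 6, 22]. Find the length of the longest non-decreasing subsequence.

Track the smallest tail for each achievable length (allowing ties):
9 → extends → [9]
15 → extends → [9, 15]
21 → extends → [9, 15, 21]
4 → replaces 9 → [4, 15, 21]
11 → replaces 15 → [4, 11, 21]
13 → replaces 21 → [4, 11, 13]
4 → replaces 11 → [4, 4, 13]
15 → extends → [4, 4, 13, 15]
17 → extends → [4, 4, 13, 15, 17]
7 → replaces 13 → [4, 4, 7, 15, 17]
22 → extends → [4, 4, 7, 15, 17, 22]
6 → replaces 7 → [4, 4, 6, 15, 17, 22]
17 → replaces 22 → [4, 4, 6, 15, 17, 17]
14 → replaces 15 → [4, 4, 6, 14, 17, 17]
6 → replaces 14 → [4, 4, 6, 6, 17, 17]
22 → extends → [4, 4, 6, 6, 17, 17, 22]
Seven tails, so the longest non-decreasing subsequence has length 7 (e.g. 9, 11, 13, 15, 17, 22, 22).

7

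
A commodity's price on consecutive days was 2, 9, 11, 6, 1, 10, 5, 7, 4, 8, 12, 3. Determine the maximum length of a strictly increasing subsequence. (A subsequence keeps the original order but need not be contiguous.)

Track the smallest tail for each achievable length (strict):
2 → extends → [2]
9 → extends → [2, 9]
11 → extends → [2, 9, 11]
6 → replaces 9 → [2, 6, 11]
1 → replaces 2 → [1, 6, 11]
10 → replaces 11 → [1, 6, 10]
5 → replaces 6 → [1, 5, 10]
7 → replaces 10 → [1, 5, 7]
4 → replaces 5 → [1, 4, 7]
8 → extends → [1, 4, 7, 8]
12 → extends → [1, 4, 7, 8, 12]
3 → replaces 4 → [1, 3, 7, 8, 12]
Five tails, so the longest strictly increasing subsequence has length 5 (e.g. 2, 6, 7, 8, 12).

5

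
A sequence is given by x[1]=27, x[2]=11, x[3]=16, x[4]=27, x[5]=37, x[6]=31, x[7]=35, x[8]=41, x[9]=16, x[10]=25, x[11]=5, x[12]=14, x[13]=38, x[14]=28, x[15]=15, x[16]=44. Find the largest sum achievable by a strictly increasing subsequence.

205

Let S[i] be the best sum of a strictly increasing subsequence ending at i:
i:       1   2   3   4   5   6   7   8   9  10  11  12  13  14  15  16
x[i]:   27  11  16  27  37  31  35  41  16  25   5  14  38  28  15  44
S:      27  11  27  54  91  85 120 161  27  52   5  25 158  82  40 205
Maximum is 205 (e.g. 11 + 16 + 27 + 31 + 35 + 41 + 44).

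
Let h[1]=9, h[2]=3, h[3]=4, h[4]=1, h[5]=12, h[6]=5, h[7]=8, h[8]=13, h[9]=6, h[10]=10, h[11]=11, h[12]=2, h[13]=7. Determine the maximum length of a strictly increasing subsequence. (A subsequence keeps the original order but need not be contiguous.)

Track the smallest tail for each achievable length (strict):
9 → extends → [9]
3 → replaces 9 → [3]
4 → extends → [3, 4]
1 → replaces 3 → [1, 4]
12 → extends → [1, 4, 12]
5 → replaces 12 → [1, 4, 5]
8 → extends → [1, 4, 5, 8]
13 → extends → [1, 4, 5, 8, 13]
6 → replaces 8 → [1, 4, 5, 6, 13]
10 → replaces 13 → [1, 4, 5, 6, 10]
11 → extends → [1, 4, 5, 6, 10, 11]
2 → replaces 4 → [1, 2, 5, 6, 10, 11]
7 → replaces 10 → [1, 2, 5, 6, 7, 11]
Six tails, so the longest strictly increasing subsequence has length 6 (e.g. 3, 4, 5, 8, 10, 11).

6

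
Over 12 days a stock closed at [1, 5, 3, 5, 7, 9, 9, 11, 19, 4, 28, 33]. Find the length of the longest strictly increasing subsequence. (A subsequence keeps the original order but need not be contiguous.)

Let dp[i] be the length of the longest such subsequence ending at index i:
i:      1  2  3  4  5  6  7  8  9 10 11 12
a[i]:   1  5  3  5  7  9  9 11 19  4 28 33
dp:     1  2  2  3  4  5  5  6  7  3  8  9
Maximum dp value is 9.

9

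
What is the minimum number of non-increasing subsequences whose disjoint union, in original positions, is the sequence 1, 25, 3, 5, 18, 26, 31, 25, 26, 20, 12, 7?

The minimum number of non-increasing subsequences covering a sequence equals the length of its longest strictly increasing subsequence.
LIS length is 6 (e.g. 1, 3, 5, 18, 26, 31), so 6 piles are needed.

6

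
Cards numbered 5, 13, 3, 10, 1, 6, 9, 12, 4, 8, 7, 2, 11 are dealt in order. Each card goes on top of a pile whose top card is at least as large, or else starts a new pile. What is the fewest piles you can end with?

4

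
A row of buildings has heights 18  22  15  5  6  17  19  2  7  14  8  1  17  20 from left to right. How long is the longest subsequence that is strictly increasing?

Track the smallest tail for each achievable length (strict):
18 → extends → [18]
22 → extends → [18, 22]
15 → replaces 18 → [15, 22]
5 → replaces 15 → [5, 22]
6 → replaces 22 → [5, 6]
17 → extends → [5, 6, 17]
19 → extends → [5, 6, 17, 19]
2 → replaces 5 → [2, 6, 17, 19]
7 → replaces 17 → [2, 6, 7, 19]
14 → replaces 19 → [2, 6, 7, 14]
8 → replaces 14 → [2, 6, 7, 8]
1 → replaces 2 → [1, 6, 7, 8]
17 → extends → [1, 6, 7, 8, 17]
20 → extends → [1, 6, 7, 8, 17, 20]
Six tails, so the longest strictly increasing subsequence has length 6 (e.g. 5, 6, 7, 14, 17, 20).

6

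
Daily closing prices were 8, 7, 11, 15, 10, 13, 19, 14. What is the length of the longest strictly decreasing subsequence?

2

Negate each value so 'decreasing' becomes 'increasing', then run patience tails on the negated sequence:
-8 → extends → [-8]
-7 → extends → [-8, -7]
-11 → replaces -8 → [-11, -7]
-15 → replaces -11 → [-15, -7]
-10 → replaces -7 → [-15, -10]
-13 → replaces -10 → [-15, -13]
-19 → replaces -15 → [-19, -13]
-14 → replaces -13 → [-19, -14]
Two tails, so the longest strictly decreasing subsequence of the original has length 2.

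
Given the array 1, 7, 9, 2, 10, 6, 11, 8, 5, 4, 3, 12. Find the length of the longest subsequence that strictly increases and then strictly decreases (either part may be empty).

inc[i] = longest strictly increasing subsequence ending at i; dec[i] = longest strictly decreasing subsequence starting at i:
i:      1  2  3  4  5  6  7  8  9 10 11 12
a[i]:   1  7  9  2 10  6 11  8  5  4  3 12
inc:    1  2  3  2  4  3  5  4  3  3  3  6
dec:    1  5  5  1  5  4  5  4  3  2  1  1
Best peak at i=7 (value 11): inc=5, dec=5, length 5+5−1 = 9.

9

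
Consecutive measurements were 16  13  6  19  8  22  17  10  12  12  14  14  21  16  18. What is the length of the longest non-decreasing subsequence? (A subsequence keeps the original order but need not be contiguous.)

Track the smallest tail for each achievable length (allowing ties):
16 → extends → [16]
13 → replaces 16 → [13]
6 → replaces 13 → [6]
19 → extends → [6, 19]
8 → replaces 19 → [6, 8]
22 → extends → [6, 8, 22]
17 → replaces 22 → [6, 8, 17]
10 → replaces 17 → [6, 8, 10]
12 → extends → [6, 8, 10, 12]
12 → extends → [6, 8, 10, 12, 12]
14 → extends → [6, 8, 10, 12, 12, 14]
14 → extends → [6, 8, 10, 12, 12, 14, 14]
21 → extends → [6, 8, 10, 12, 12, 14, 14, 21]
16 → replaces 21 → [6, 8, 10, 12, 12, 14, 14, 16]
18 → extends → [6, 8, 10, 12, 12, 14, 14, 16, 18]
Nine tails, so the longest non-decreasing subsequence has length 9 (e.g. 6, 8, 10, 12, 12, 14, 14, 16, 18).

9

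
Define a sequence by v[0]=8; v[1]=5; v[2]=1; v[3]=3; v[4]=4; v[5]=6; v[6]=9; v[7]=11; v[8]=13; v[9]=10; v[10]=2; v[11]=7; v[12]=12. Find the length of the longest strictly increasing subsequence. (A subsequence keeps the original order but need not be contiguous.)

7

Let dp[i] be the length of the longest such subsequence ending at index i:
i:      0  1  2  3  4  5  6  7  8  9 10 11 12
v[i]:   8  5  1  3  4  6  9 11 13 10  2  7 12
dp:     1  1  1  2  3  4  5  6  7  6  2  5  7
Maximum dp value is 7.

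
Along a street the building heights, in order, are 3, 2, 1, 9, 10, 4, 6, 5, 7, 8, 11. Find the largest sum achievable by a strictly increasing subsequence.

39

Let S[i] be the best sum of a strictly increasing subsequence ending at i:
i:      1  2  3  4  5  6  7  8  9 10 11
a[i]:   3  2  1  9 10  4  6  5  7  8 11
S:      3  2  1 12 22  7 13 12 20 28 39
Maximum is 39 (e.g. 3 + 4 + 6 + 7 + 8 + 11).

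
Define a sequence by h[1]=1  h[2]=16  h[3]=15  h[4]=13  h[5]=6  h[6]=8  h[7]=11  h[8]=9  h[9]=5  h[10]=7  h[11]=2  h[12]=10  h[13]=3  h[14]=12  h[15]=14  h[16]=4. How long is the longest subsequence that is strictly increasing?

7

Track the smallest tail for each achievable length (strict):
1 → extends → [1]
16 → extends → [1, 16]
15 → replaces 16 → [1, 15]
13 → replaces 15 → [1, 13]
6 → replaces 13 → [1, 6]
8 → extends → [1, 6, 8]
11 → extends → [1, 6, 8, 11]
9 → replaces 11 → [1, 6, 8, 9]
5 → replaces 6 → [1, 5, 8, 9]
7 → replaces 8 → [1, 5, 7, 9]
2 → replaces 5 → [1, 2, 7, 9]
10 → extends → [1, 2, 7, 9, 10]
3 → replaces 7 → [1, 2, 3, 9, 10]
12 → extends → [1, 2, 3, 9, 10, 12]
14 → extends → [1, 2, 3, 9, 10, 12, 14]
4 → replaces 9 → [1, 2, 3, 4, 10, 12, 14]
Seven tails, so the longest strictly increasing subsequence has length 7 (e.g. 1, 6, 8, 9, 10, 12, 14).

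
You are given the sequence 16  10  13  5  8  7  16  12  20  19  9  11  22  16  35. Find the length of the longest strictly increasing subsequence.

6

Track the smallest tail for each achievable length (strict):
16 → extends → [16]
10 → replaces 16 → [10]
13 → extends → [10, 13]
5 → replaces 10 → [5, 13]
8 → replaces 13 → [5, 8]
7 → replaces 8 → [5, 7]
16 → extends → [5, 7, 16]
12 → replaces 16 → [5, 7, 12]
20 → extends → [5, 7, 12, 20]
19 → replaces 20 → [5, 7, 12, 19]
9 → replaces 12 → [5, 7, 9, 19]
11 → replaces 19 → [5, 7, 9, 11]
22 → extends → [5, 7, 9, 11, 22]
16 → replaces 22 → [5, 7, 9, 11, 16]
35 → extends → [5, 7, 9, 11, 16, 35]
Six tails, so the longest strictly increasing subsequence has length 6 (e.g. 10, 13, 16, 20, 22, 35).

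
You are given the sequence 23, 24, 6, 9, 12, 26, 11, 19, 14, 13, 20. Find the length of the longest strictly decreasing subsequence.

4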